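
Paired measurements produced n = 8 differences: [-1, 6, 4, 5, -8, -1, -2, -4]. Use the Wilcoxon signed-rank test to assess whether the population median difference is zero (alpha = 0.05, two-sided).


Step 1: Drop any zero differences (none here) and take |d_i|.
|d| = [1, 6, 4, 5, 8, 1, 2, 4]
Step 2: Midrank |d_i| (ties get averaged ranks).
ranks: |1|->1.5, |6|->7, |4|->4.5, |5|->6, |8|->8, |1|->1.5, |2|->3, |4|->4.5
Step 3: Attach original signs; sum ranks with positive sign and with negative sign.
W+ = 7 + 4.5 + 6 = 17.5
W- = 1.5 + 8 + 1.5 + 3 + 4.5 = 18.5
(Check: W+ + W- = 36 should equal n(n+1)/2 = 36.)
Step 4: Test statistic W = min(W+, W-) = 17.5.
Step 5: Ties in |d|, so use the tie-corrected normal approximation.
        E[W] = n(n+1)/4 = 8*9/4 = 18.
        Tie groups: |d|=1 (t=2), |d|=4 (t=2); sum(t^3 - t) = 12.
        Var[W] = n(n+1)(2n+1)/24 - sum(t^3-t)/48 = 1224/24 - 12/48 = 50.75.
        z = (W - E[W]) / sqrt(Var[W]) = (17.5 - 18) / 7.1239 = -0.0702.
        Two-sided p = 2*Phi(z) = 0.944045.
Step 6: alpha = 0.05. fail to reject H0.

W+ = 17.5, W- = 18.5, W = min = 17.5, p = 0.944045, fail to reject H0.


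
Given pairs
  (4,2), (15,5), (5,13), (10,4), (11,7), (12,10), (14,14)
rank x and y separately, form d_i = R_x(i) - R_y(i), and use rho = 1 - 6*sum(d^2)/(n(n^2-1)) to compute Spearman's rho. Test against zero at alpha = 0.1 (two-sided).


Step 1: Rank x and y separately (midranks; no ties here).
rank(x): 4->1, 15->7, 5->2, 10->3, 11->4, 12->5, 14->6
rank(y): 2->1, 5->3, 13->6, 4->2, 7->4, 10->5, 14->7
Step 2: d_i = R_x(i) - R_y(i); compute d_i^2.
  (1-1)^2=0, (7-3)^2=16, (2-6)^2=16, (3-2)^2=1, (4-4)^2=0, (5-5)^2=0, (6-7)^2=1
sum(d^2) = 34.
Step 3: rho = 1 - 6*34 / (7*(7^2 - 1)) = 1 - 204/336 = 0.392857.
Step 4: Under H0, t = rho * sqrt((n-2)/(1-rho^2)) = 0.9553 ~ t(5).
Step 5: Two-sided p-value from the t-distribution with 5 df = 0.383317.
Step 6: alpha = 0.1. fail to reject H0.

rho = 0.3929, p = 0.383317, fail to reject H0 at alpha = 0.1.


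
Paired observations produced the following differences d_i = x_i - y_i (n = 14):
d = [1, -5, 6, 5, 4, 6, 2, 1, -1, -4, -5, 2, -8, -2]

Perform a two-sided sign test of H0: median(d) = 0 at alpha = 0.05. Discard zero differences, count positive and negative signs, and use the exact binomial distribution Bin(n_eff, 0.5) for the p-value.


Step 1: Discard zero differences. Original n = 14; n_eff = number of nonzero differences = 14.
Nonzero differences (with sign): +1, -5, +6, +5, +4, +6, +2, +1, -1, -4, -5, +2, -8, -2
Step 2: Count signs: positive = 8, negative = 6.
Step 3: Under H0: P(positive) = 0.5, so the number of positives S ~ Bin(14, 0.5).
Step 4: Two-sided exact p-value = sum of Bin(14,0.5) probabilities at or below the observed probability = 0.790527.
Step 5: alpha = 0.05. fail to reject H0.

n_eff = 14, pos = 8, neg = 6, p = 0.790527, fail to reject H0.


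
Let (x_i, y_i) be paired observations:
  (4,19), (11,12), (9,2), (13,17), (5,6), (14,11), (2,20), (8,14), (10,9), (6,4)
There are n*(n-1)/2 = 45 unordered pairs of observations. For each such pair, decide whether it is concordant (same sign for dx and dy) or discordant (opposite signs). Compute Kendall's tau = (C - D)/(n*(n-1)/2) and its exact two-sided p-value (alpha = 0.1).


Step 1: Enumerate the 45 unordered pairs (i,j) with i<j and classify each by sign(x_j-x_i) * sign(y_j-y_i).
  (1,2):dx=+7,dy=-7->D; (1,3):dx=+5,dy=-17->D; (1,4):dx=+9,dy=-2->D; (1,5):dx=+1,dy=-13->D
  (1,6):dx=+10,dy=-8->D; (1,7):dx=-2,dy=+1->D; (1,8):dx=+4,dy=-5->D; (1,9):dx=+6,dy=-10->D
  (1,10):dx=+2,dy=-15->D; (2,3):dx=-2,dy=-10->C; (2,4):dx=+2,dy=+5->C; (2,5):dx=-6,dy=-6->C
  (2,6):dx=+3,dy=-1->D; (2,7):dx=-9,dy=+8->D; (2,8):dx=-3,dy=+2->D; (2,9):dx=-1,dy=-3->C
  (2,10):dx=-5,dy=-8->C; (3,4):dx=+4,dy=+15->C; (3,5):dx=-4,dy=+4->D; (3,6):dx=+5,dy=+9->C
  (3,7):dx=-7,dy=+18->D; (3,8):dx=-1,dy=+12->D; (3,9):dx=+1,dy=+7->C; (3,10):dx=-3,dy=+2->D
  (4,5):dx=-8,dy=-11->C; (4,6):dx=+1,dy=-6->D; (4,7):dx=-11,dy=+3->D; (4,8):dx=-5,dy=-3->C
  (4,9):dx=-3,dy=-8->C; (4,10):dx=-7,dy=-13->C; (5,6):dx=+9,dy=+5->C; (5,7):dx=-3,dy=+14->D
  (5,8):dx=+3,dy=+8->C; (5,9):dx=+5,dy=+3->C; (5,10):dx=+1,dy=-2->D; (6,7):dx=-12,dy=+9->D
  (6,8):dx=-6,dy=+3->D; (6,9):dx=-4,dy=-2->C; (6,10):dx=-8,dy=-7->C; (7,8):dx=+6,dy=-6->D
  (7,9):dx=+8,dy=-11->D; (7,10):dx=+4,dy=-16->D; (8,9):dx=+2,dy=-5->D; (8,10):dx=-2,dy=-10->C
  (9,10):dx=-4,dy=-5->C
Step 2: C = 19, D = 26, total pairs = 45.
Step 3: tau = (C - D)/(n(n-1)/2) = (19 - 26)/45 = -0.155556.
Step 4: Exact two-sided p-value (enumerate n! = 3628800 permutations of y under H0): p = 0.600654.
Step 5: alpha = 0.1. fail to reject H0.

tau_b = -0.1556 (C=19, D=26), p = 0.600654, fail to reject H0.


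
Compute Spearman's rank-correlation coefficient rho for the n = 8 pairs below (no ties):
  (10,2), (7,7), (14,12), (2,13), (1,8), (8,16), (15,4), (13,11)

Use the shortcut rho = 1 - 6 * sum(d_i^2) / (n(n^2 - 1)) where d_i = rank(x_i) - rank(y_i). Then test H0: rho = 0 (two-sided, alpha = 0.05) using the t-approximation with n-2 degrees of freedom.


Step 1: Rank x and y separately (midranks; no ties here).
rank(x): 10->5, 7->3, 14->7, 2->2, 1->1, 8->4, 15->8, 13->6
rank(y): 2->1, 7->3, 12->6, 13->7, 8->4, 16->8, 4->2, 11->5
Step 2: d_i = R_x(i) - R_y(i); compute d_i^2.
  (5-1)^2=16, (3-3)^2=0, (7-6)^2=1, (2-7)^2=25, (1-4)^2=9, (4-8)^2=16, (8-2)^2=36, (6-5)^2=1
sum(d^2) = 104.
Step 3: rho = 1 - 6*104 / (8*(8^2 - 1)) = 1 - 624/504 = -0.238095.
Step 4: Under H0, t = rho * sqrt((n-2)/(1-rho^2)) = -0.6005 ~ t(6).
Step 5: Two-sided p-value from the t-distribution with 6 df = 0.570156.
Step 6: alpha = 0.05. fail to reject H0.

rho = -0.2381, p = 0.570156, fail to reject H0 at alpha = 0.05.


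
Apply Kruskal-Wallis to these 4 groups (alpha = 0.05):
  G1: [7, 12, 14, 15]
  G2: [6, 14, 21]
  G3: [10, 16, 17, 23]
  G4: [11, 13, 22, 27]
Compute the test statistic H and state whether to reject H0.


Step 1: Combine all N = 15 observations and assign midranks.
sorted (value, group, rank): (6,G2,1), (7,G1,2), (10,G3,3), (11,G4,4), (12,G1,5), (13,G4,6), (14,G1,7.5), (14,G2,7.5), (15,G1,9), (16,G3,10), (17,G3,11), (21,G2,12), (22,G4,13), (23,G3,14), (27,G4,15)
Step 2: Sum ranks within each group.
R_1 = 23.5 (n_1 = 4)
R_2 = 20.5 (n_2 = 3)
R_3 = 38 (n_3 = 4)
R_4 = 38 (n_4 = 4)
Step 3: H = 12/(N(N+1)) * sum(R_i^2/n_i) - 3(N+1)
     = 12/(15*16) * (23.5^2/4 + 20.5^2/3 + 38^2/4 + 38^2/4) - 3*16
     = 0.050000 * 1000.15 - 48
     = 2.007292.
Step 4: Ties present; correction factor C = 1 - 6/(15^3 - 15) = 0.998214. Corrected H = 2.007292 / 0.998214 = 2.010883.
Step 5: Under H0, H ~ chi^2(3); p-value = 0.570151.
Step 6: alpha = 0.05. fail to reject H0.

H = 2.0109, df = 3, p = 0.570151, fail to reject H0.


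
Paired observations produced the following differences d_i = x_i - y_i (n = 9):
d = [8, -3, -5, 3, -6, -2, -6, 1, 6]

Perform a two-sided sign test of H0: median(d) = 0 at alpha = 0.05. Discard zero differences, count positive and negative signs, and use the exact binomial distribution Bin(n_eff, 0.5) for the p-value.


Step 1: Discard zero differences. Original n = 9; n_eff = number of nonzero differences = 9.
Nonzero differences (with sign): +8, -3, -5, +3, -6, -2, -6, +1, +6
Step 2: Count signs: positive = 4, negative = 5.
Step 3: Under H0: P(positive) = 0.5, so the number of positives S ~ Bin(9, 0.5).
Step 4: Two-sided exact p-value = sum of Bin(9,0.5) probabilities at or below the observed probability = 1.000000.
Step 5: alpha = 0.05. fail to reject H0.

n_eff = 9, pos = 4, neg = 5, p = 1.000000, fail to reject H0.


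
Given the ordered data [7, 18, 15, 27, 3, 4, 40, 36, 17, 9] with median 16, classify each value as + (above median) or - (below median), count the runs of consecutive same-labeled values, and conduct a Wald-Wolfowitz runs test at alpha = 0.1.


Step 1: Compute median = 16; label A = above, B = below.
Labels in order: BABABBAAAB  (n_A = 5, n_B = 5)
Step 2: Count runs R = 7.
Step 3: Under H0 (random ordering), E[R] = 2*n_A*n_B/(n_A+n_B) + 1 = 2*5*5/10 + 1 = 6.0000.
        Var[R] = 2*n_A*n_B*(2*n_A*n_B - n_A - n_B) / ((n_A+n_B)^2 * (n_A+n_B-1)) = 2000/900 = 2.2222.
        SD[R] = 1.4907.
Step 4: Continuity-corrected z = (R - 0.5 - E[R]) / SD[R] = (7 - 0.5 - 6.0000) / 1.4907 = 0.3354.
Step 5: Two-sided p-value via normal approximation = 2*(1 - Phi(|z|)) = 0.737316.
Step 6: alpha = 0.1. fail to reject H0.

R = 7, z = 0.3354, p = 0.737316, fail to reject H0.


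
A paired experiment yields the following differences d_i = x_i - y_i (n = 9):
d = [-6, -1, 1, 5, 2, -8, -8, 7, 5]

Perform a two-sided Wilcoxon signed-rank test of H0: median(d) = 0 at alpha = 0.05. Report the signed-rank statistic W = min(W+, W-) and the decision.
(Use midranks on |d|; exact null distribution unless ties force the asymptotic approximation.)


Step 1: Drop any zero differences (none here) and take |d_i|.
|d| = [6, 1, 1, 5, 2, 8, 8, 7, 5]
Step 2: Midrank |d_i| (ties get averaged ranks).
ranks: |6|->6, |1|->1.5, |1|->1.5, |5|->4.5, |2|->3, |8|->8.5, |8|->8.5, |7|->7, |5|->4.5
Step 3: Attach original signs; sum ranks with positive sign and with negative sign.
W+ = 1.5 + 4.5 + 3 + 7 + 4.5 = 20.5
W- = 6 + 1.5 + 8.5 + 8.5 = 24.5
(Check: W+ + W- = 45 should equal n(n+1)/2 = 45.)
Step 4: Test statistic W = min(W+, W-) = 20.5.
Step 5: Ties in |d|, so use the tie-corrected normal approximation.
        E[W] = n(n+1)/4 = 9*10/4 = 22.5.
        Tie groups: |d|=1 (t=2), |d|=5 (t=2), |d|=8 (t=2); sum(t^3 - t) = 18.
        Var[W] = n(n+1)(2n+1)/24 - sum(t^3-t)/48 = 1710/24 - 18/48 = 70.875.
        z = (W - E[W]) / sqrt(Var[W]) = (20.5 - 22.5) / 8.4187 = -0.2376.
        Two-sided p = 2*Phi(z) = 0.812218.
Step 6: alpha = 0.05. fail to reject H0.

W+ = 20.5, W- = 24.5, W = min = 20.5, p = 0.812218, fail to reject H0.


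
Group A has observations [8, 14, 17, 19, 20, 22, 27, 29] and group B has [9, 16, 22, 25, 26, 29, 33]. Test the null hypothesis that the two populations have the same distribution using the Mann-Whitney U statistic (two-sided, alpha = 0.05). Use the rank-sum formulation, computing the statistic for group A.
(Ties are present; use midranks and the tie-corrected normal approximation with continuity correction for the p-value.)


Step 1: Combine and sort all 15 observations; assign midranks.
sorted (value, group): (8,X), (9,Y), (14,X), (16,Y), (17,X), (19,X), (20,X), (22,X), (22,Y), (25,Y), (26,Y), (27,X), (29,X), (29,Y), (33,Y)
ranks: 8->1, 9->2, 14->3, 16->4, 17->5, 19->6, 20->7, 22->8.5, 22->8.5, 25->10, 26->11, 27->12, 29->13.5, 29->13.5, 33->15
Step 2: Rank sum for X: R1 = 1 + 3 + 5 + 6 + 7 + 8.5 + 12 + 13.5 = 56.
Step 3: U_X = R1 - n1(n1+1)/2 = 56 - 8*9/2 = 56 - 36 = 20.
       U_Y = n1*n2 - U_X = 56 - 20 = 36.
Step 4: Ties are present, so use the tie-corrected normal approximation (with continuity correction) for the p-value.
Step 5: p-value = 0.384568; compare to alpha = 0.05. fail to reject H0.

U_X = 20, p = 0.384568, fail to reject H0 at alpha = 0.05.


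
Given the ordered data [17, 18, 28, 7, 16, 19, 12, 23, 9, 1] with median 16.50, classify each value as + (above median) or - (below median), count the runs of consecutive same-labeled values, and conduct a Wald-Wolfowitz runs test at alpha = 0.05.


Step 1: Compute median = 16.50; label A = above, B = below.
Labels in order: AAABBABABB  (n_A = 5, n_B = 5)
Step 2: Count runs R = 6.
Step 3: Under H0 (random ordering), E[R] = 2*n_A*n_B/(n_A+n_B) + 1 = 2*5*5/10 + 1 = 6.0000.
        Var[R] = 2*n_A*n_B*(2*n_A*n_B - n_A - n_B) / ((n_A+n_B)^2 * (n_A+n_B-1)) = 2000/900 = 2.2222.
        SD[R] = 1.4907.
Step 4: R = E[R], so z = 0 with no continuity correction.
Step 5: Two-sided p-value via normal approximation = 2*(1 - Phi(|z|)) = 1.000000.
Step 6: alpha = 0.05. fail to reject H0.

R = 6, z = 0.0000, p = 1.000000, fail to reject H0.


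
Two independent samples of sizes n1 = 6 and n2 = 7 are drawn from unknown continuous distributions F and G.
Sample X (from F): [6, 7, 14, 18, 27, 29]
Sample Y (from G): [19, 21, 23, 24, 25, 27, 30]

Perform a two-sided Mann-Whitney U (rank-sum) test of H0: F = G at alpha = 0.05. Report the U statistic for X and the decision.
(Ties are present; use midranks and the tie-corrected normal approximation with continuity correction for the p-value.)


Step 1: Combine and sort all 13 observations; assign midranks.
sorted (value, group): (6,X), (7,X), (14,X), (18,X), (19,Y), (21,Y), (23,Y), (24,Y), (25,Y), (27,X), (27,Y), (29,X), (30,Y)
ranks: 6->1, 7->2, 14->3, 18->4, 19->5, 21->6, 23->7, 24->8, 25->9, 27->10.5, 27->10.5, 29->12, 30->13
Step 2: Rank sum for X: R1 = 1 + 2 + 3 + 4 + 10.5 + 12 = 32.5.
Step 3: U_X = R1 - n1(n1+1)/2 = 32.5 - 6*7/2 = 32.5 - 21 = 11.5.
       U_Y = n1*n2 - U_X = 42 - 11.5 = 30.5.
Step 4: Ties are present, so use the tie-corrected normal approximation (with continuity correction) for the p-value.
Step 5: p-value = 0.197926; compare to alpha = 0.05. fail to reject H0.

U_X = 11.5, p = 0.197926, fail to reject H0 at alpha = 0.05.


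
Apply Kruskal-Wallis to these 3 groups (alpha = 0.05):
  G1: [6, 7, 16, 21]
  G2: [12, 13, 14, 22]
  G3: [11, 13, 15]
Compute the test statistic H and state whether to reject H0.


Step 1: Combine all N = 11 observations and assign midranks.
sorted (value, group, rank): (6,G1,1), (7,G1,2), (11,G3,3), (12,G2,4), (13,G2,5.5), (13,G3,5.5), (14,G2,7), (15,G3,8), (16,G1,9), (21,G1,10), (22,G2,11)
Step 2: Sum ranks within each group.
R_1 = 22 (n_1 = 4)
R_2 = 27.5 (n_2 = 4)
R_3 = 16.5 (n_3 = 3)
Step 3: H = 12/(N(N+1)) * sum(R_i^2/n_i) - 3(N+1)
     = 12/(11*12) * (22^2/4 + 27.5^2/4 + 16.5^2/3) - 3*12
     = 0.090909 * 400.812 - 36
     = 0.437500.
Step 4: Ties present; correction factor C = 1 - 6/(11^3 - 11) = 0.995455. Corrected H = 0.437500 / 0.995455 = 0.439498.
Step 5: Under H0, H ~ chi^2(2); p-value = 0.802720.
Step 6: alpha = 0.05. fail to reject H0.

H = 0.4395, df = 2, p = 0.802720, fail to reject H0.


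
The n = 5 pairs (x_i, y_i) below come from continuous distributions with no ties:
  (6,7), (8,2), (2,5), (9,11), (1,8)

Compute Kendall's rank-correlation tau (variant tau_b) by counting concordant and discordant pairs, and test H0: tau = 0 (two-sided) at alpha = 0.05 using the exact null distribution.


Step 1: Enumerate the 10 unordered pairs (i,j) with i<j and classify each by sign(x_j-x_i) * sign(y_j-y_i).
  (1,2):dx=+2,dy=-5->D; (1,3):dx=-4,dy=-2->C; (1,4):dx=+3,dy=+4->C; (1,5):dx=-5,dy=+1->D
  (2,3):dx=-6,dy=+3->D; (2,4):dx=+1,dy=+9->C; (2,5):dx=-7,dy=+6->D; (3,4):dx=+7,dy=+6->C
  (3,5):dx=-1,dy=+3->D; (4,5):dx=-8,dy=-3->C
Step 2: C = 5, D = 5, total pairs = 10.
Step 3: tau = (C - D)/(n(n-1)/2) = (5 - 5)/10 = 0.000000.
Step 4: Exact two-sided p-value (enumerate n! = 120 permutations of y under H0): p = 1.000000.
Step 5: alpha = 0.05. fail to reject H0.

tau_b = 0.0000 (C=5, D=5), p = 1.000000, fail to reject H0.


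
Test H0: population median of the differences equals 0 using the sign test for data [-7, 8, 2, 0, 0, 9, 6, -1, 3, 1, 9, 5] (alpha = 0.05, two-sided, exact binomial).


Step 1: Discard zero differences. Original n = 12; n_eff = number of nonzero differences = 10.
Nonzero differences (with sign): -7, +8, +2, +9, +6, -1, +3, +1, +9, +5
Step 2: Count signs: positive = 8, negative = 2.
Step 3: Under H0: P(positive) = 0.5, so the number of positives S ~ Bin(10, 0.5).
Step 4: Two-sided exact p-value = sum of Bin(10,0.5) probabilities at or below the observed probability = 0.109375.
Step 5: alpha = 0.05. fail to reject H0.

n_eff = 10, pos = 8, neg = 2, p = 0.109375, fail to reject H0.


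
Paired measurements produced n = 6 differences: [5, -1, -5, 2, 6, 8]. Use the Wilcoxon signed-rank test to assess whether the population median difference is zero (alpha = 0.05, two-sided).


Step 1: Drop any zero differences (none here) and take |d_i|.
|d| = [5, 1, 5, 2, 6, 8]
Step 2: Midrank |d_i| (ties get averaged ranks).
ranks: |5|->3.5, |1|->1, |5|->3.5, |2|->2, |6|->5, |8|->6
Step 3: Attach original signs; sum ranks with positive sign and with negative sign.
W+ = 3.5 + 2 + 5 + 6 = 16.5
W- = 1 + 3.5 = 4.5
(Check: W+ + W- = 21 should equal n(n+1)/2 = 21.)
Step 4: Test statistic W = min(W+, W-) = 4.5.
Step 5: Ties in |d|, so use the tie-corrected normal approximation.
        E[W] = n(n+1)/4 = 6*7/4 = 10.5.
        Tie groups: |d|=5 (t=2); sum(t^3 - t) = 6.
        Var[W] = n(n+1)(2n+1)/24 - sum(t^3-t)/48 = 546/24 - 6/48 = 22.625.
        z = (W - E[W]) / sqrt(Var[W]) = (4.5 - 10.5) / 4.7566 = -1.2614.
        Two-sided p = 2*Phi(z) = 0.207160.
Step 6: alpha = 0.05. fail to reject H0.

W+ = 16.5, W- = 4.5, W = min = 4.5, p = 0.207160, fail to reject H0.


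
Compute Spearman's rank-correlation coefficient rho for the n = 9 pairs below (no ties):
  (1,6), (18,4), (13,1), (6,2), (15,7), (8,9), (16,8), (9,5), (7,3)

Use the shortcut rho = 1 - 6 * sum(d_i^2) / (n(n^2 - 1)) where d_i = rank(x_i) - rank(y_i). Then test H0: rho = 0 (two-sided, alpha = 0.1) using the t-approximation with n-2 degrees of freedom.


Step 1: Rank x and y separately (midranks; no ties here).
rank(x): 1->1, 18->9, 13->6, 6->2, 15->7, 8->4, 16->8, 9->5, 7->3
rank(y): 6->6, 4->4, 1->1, 2->2, 7->7, 9->9, 8->8, 5->5, 3->3
Step 2: d_i = R_x(i) - R_y(i); compute d_i^2.
  (1-6)^2=25, (9-4)^2=25, (6-1)^2=25, (2-2)^2=0, (7-7)^2=0, (4-9)^2=25, (8-8)^2=0, (5-5)^2=0, (3-3)^2=0
sum(d^2) = 100.
Step 3: rho = 1 - 6*100 / (9*(9^2 - 1)) = 1 - 600/720 = 0.166667.
Step 4: Under H0, t = rho * sqrt((n-2)/(1-rho^2)) = 0.4472 ~ t(7).
Step 5: Two-sided p-value from the t-distribution with 7 df = 0.668231.
Step 6: alpha = 0.1. fail to reject H0.

rho = 0.1667, p = 0.668231, fail to reject H0 at alpha = 0.1.


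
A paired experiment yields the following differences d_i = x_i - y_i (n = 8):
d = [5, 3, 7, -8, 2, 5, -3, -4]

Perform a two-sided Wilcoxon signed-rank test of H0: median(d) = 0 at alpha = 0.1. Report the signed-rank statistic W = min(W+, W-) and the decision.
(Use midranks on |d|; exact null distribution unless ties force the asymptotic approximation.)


Step 1: Drop any zero differences (none here) and take |d_i|.
|d| = [5, 3, 7, 8, 2, 5, 3, 4]
Step 2: Midrank |d_i| (ties get averaged ranks).
ranks: |5|->5.5, |3|->2.5, |7|->7, |8|->8, |2|->1, |5|->5.5, |3|->2.5, |4|->4
Step 3: Attach original signs; sum ranks with positive sign and with negative sign.
W+ = 5.5 + 2.5 + 7 + 1 + 5.5 = 21.5
W- = 8 + 2.5 + 4 = 14.5
(Check: W+ + W- = 36 should equal n(n+1)/2 = 36.)
Step 4: Test statistic W = min(W+, W-) = 14.5.
Step 5: Ties in |d|, so use the tie-corrected normal approximation.
        E[W] = n(n+1)/4 = 8*9/4 = 18.
        Tie groups: |d|=3 (t=2), |d|=5 (t=2); sum(t^3 - t) = 12.
        Var[W] = n(n+1)(2n+1)/24 - sum(t^3-t)/48 = 1224/24 - 12/48 = 50.75.
        z = (W - E[W]) / sqrt(Var[W]) = (14.5 - 18) / 7.1239 = -0.4913.
        Two-sided p = 2*Phi(z) = 0.623212.
Step 6: alpha = 0.1. fail to reject H0.

W+ = 21.5, W- = 14.5, W = min = 14.5, p = 0.623212, fail to reject H0.


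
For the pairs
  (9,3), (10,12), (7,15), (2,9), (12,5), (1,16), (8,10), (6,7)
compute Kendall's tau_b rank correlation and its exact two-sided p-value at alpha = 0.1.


Step 1: Enumerate the 28 unordered pairs (i,j) with i<j and classify each by sign(x_j-x_i) * sign(y_j-y_i).
  (1,2):dx=+1,dy=+9->C; (1,3):dx=-2,dy=+12->D; (1,4):dx=-7,dy=+6->D; (1,5):dx=+3,dy=+2->C
  (1,6):dx=-8,dy=+13->D; (1,7):dx=-1,dy=+7->D; (1,8):dx=-3,dy=+4->D; (2,3):dx=-3,dy=+3->D
  (2,4):dx=-8,dy=-3->C; (2,5):dx=+2,dy=-7->D; (2,6):dx=-9,dy=+4->D; (2,7):dx=-2,dy=-2->C
  (2,8):dx=-4,dy=-5->C; (3,4):dx=-5,dy=-6->C; (3,5):dx=+5,dy=-10->D; (3,6):dx=-6,dy=+1->D
  (3,7):dx=+1,dy=-5->D; (3,8):dx=-1,dy=-8->C; (4,5):dx=+10,dy=-4->D; (4,6):dx=-1,dy=+7->D
  (4,7):dx=+6,dy=+1->C; (4,8):dx=+4,dy=-2->D; (5,6):dx=-11,dy=+11->D; (5,7):dx=-4,dy=+5->D
  (5,8):dx=-6,dy=+2->D; (6,7):dx=+7,dy=-6->D; (6,8):dx=+5,dy=-9->D; (7,8):dx=-2,dy=-3->C
Step 2: C = 9, D = 19, total pairs = 28.
Step 3: tau = (C - D)/(n(n-1)/2) = (9 - 19)/28 = -0.357143.
Step 4: Exact two-sided p-value (enumerate n! = 40320 permutations of y under H0): p = 0.275099.
Step 5: alpha = 0.1. fail to reject H0.

tau_b = -0.3571 (C=9, D=19), p = 0.275099, fail to reject H0.


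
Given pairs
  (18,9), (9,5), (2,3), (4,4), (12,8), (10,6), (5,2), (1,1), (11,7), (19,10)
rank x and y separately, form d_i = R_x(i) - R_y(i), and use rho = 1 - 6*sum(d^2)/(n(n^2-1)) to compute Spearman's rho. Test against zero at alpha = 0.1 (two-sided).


Step 1: Rank x and y separately (midranks; no ties here).
rank(x): 18->9, 9->5, 2->2, 4->3, 12->8, 10->6, 5->4, 1->1, 11->7, 19->10
rank(y): 9->9, 5->5, 3->3, 4->4, 8->8, 6->6, 2->2, 1->1, 7->7, 10->10
Step 2: d_i = R_x(i) - R_y(i); compute d_i^2.
  (9-9)^2=0, (5-5)^2=0, (2-3)^2=1, (3-4)^2=1, (8-8)^2=0, (6-6)^2=0, (4-2)^2=4, (1-1)^2=0, (7-7)^2=0, (10-10)^2=0
sum(d^2) = 6.
Step 3: rho = 1 - 6*6 / (10*(10^2 - 1)) = 1 - 36/990 = 0.963636.
Step 4: Under H0, t = rho * sqrt((n-2)/(1-rho^2)) = 10.1999 ~ t(8).
Step 5: Two-sided p-value from the t-distribution with 8 df = 0.000007.
Step 6: alpha = 0.1. reject H0.

rho = 0.9636, p = 0.000007, reject H0 at alpha = 0.1.


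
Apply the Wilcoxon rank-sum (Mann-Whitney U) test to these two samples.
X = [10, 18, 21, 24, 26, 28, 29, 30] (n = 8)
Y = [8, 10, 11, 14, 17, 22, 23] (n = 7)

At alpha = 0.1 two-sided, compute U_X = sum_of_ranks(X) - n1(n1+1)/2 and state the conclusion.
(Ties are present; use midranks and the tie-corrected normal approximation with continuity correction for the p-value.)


Step 1: Combine and sort all 15 observations; assign midranks.
sorted (value, group): (8,Y), (10,X), (10,Y), (11,Y), (14,Y), (17,Y), (18,X), (21,X), (22,Y), (23,Y), (24,X), (26,X), (28,X), (29,X), (30,X)
ranks: 8->1, 10->2.5, 10->2.5, 11->4, 14->5, 17->6, 18->7, 21->8, 22->9, 23->10, 24->11, 26->12, 28->13, 29->14, 30->15
Step 2: Rank sum for X: R1 = 2.5 + 7 + 8 + 11 + 12 + 13 + 14 + 15 = 82.5.
Step 3: U_X = R1 - n1(n1+1)/2 = 82.5 - 8*9/2 = 82.5 - 36 = 46.5.
       U_Y = n1*n2 - U_X = 56 - 46.5 = 9.5.
Step 4: Ties are present, so use the tie-corrected normal approximation (with continuity correction) for the p-value.
Step 5: p-value = 0.037073; compare to alpha = 0.1. reject H0.

U_X = 46.5, p = 0.037073, reject H0 at alpha = 0.1.


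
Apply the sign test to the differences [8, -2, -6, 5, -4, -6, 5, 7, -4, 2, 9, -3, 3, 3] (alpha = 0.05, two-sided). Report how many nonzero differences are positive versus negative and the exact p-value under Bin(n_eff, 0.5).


Step 1: Discard zero differences. Original n = 14; n_eff = number of nonzero differences = 14.
Nonzero differences (with sign): +8, -2, -6, +5, -4, -6, +5, +7, -4, +2, +9, -3, +3, +3
Step 2: Count signs: positive = 8, negative = 6.
Step 3: Under H0: P(positive) = 0.5, so the number of positives S ~ Bin(14, 0.5).
Step 4: Two-sided exact p-value = sum of Bin(14,0.5) probabilities at or below the observed probability = 0.790527.
Step 5: alpha = 0.05. fail to reject H0.

n_eff = 14, pos = 8, neg = 6, p = 0.790527, fail to reject H0.


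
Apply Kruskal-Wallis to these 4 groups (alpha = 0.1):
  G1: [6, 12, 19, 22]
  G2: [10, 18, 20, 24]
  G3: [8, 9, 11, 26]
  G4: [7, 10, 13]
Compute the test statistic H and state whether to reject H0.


Step 1: Combine all N = 15 observations and assign midranks.
sorted (value, group, rank): (6,G1,1), (7,G4,2), (8,G3,3), (9,G3,4), (10,G2,5.5), (10,G4,5.5), (11,G3,7), (12,G1,8), (13,G4,9), (18,G2,10), (19,G1,11), (20,G2,12), (22,G1,13), (24,G2,14), (26,G3,15)
Step 2: Sum ranks within each group.
R_1 = 33 (n_1 = 4)
R_2 = 41.5 (n_2 = 4)
R_3 = 29 (n_3 = 4)
R_4 = 16.5 (n_4 = 3)
Step 3: H = 12/(N(N+1)) * sum(R_i^2/n_i) - 3(N+1)
     = 12/(15*16) * (33^2/4 + 41.5^2/4 + 29^2/4 + 16.5^2/3) - 3*16
     = 0.050000 * 1003.81 - 48
     = 2.190625.
Step 4: Ties present; correction factor C = 1 - 6/(15^3 - 15) = 0.998214. Corrected H = 2.190625 / 0.998214 = 2.194544.
Step 5: Under H0, H ~ chi^2(3); p-value = 0.533024.
Step 6: alpha = 0.1. fail to reject H0.

H = 2.1945, df = 3, p = 0.533024, fail to reject H0.


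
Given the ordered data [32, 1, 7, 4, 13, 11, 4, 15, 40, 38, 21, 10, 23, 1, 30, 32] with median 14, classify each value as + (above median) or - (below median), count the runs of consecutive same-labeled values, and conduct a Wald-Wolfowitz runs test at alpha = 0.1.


Step 1: Compute median = 14; label A = above, B = below.
Labels in order: ABBBBBBAAAABABAA  (n_A = 8, n_B = 8)
Step 2: Count runs R = 7.
Step 3: Under H0 (random ordering), E[R] = 2*n_A*n_B/(n_A+n_B) + 1 = 2*8*8/16 + 1 = 9.0000.
        Var[R] = 2*n_A*n_B*(2*n_A*n_B - n_A - n_B) / ((n_A+n_B)^2 * (n_A+n_B-1)) = 14336/3840 = 3.7333.
        SD[R] = 1.9322.
Step 4: Continuity-corrected z = (R + 0.5 - E[R]) / SD[R] = (7 + 0.5 - 9.0000) / 1.9322 = -0.7763.
Step 5: Two-sided p-value via normal approximation = 2*(1 - Phi(|z|)) = 0.437558.
Step 6: alpha = 0.1. fail to reject H0.

R = 7, z = -0.7763, p = 0.437558, fail to reject H0.


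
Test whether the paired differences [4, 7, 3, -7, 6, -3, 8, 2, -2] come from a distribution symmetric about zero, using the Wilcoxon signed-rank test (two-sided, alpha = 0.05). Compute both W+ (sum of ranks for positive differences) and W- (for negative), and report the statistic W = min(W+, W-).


Step 1: Drop any zero differences (none here) and take |d_i|.
|d| = [4, 7, 3, 7, 6, 3, 8, 2, 2]
Step 2: Midrank |d_i| (ties get averaged ranks).
ranks: |4|->5, |7|->7.5, |3|->3.5, |7|->7.5, |6|->6, |3|->3.5, |8|->9, |2|->1.5, |2|->1.5
Step 3: Attach original signs; sum ranks with positive sign and with negative sign.
W+ = 5 + 7.5 + 3.5 + 6 + 9 + 1.5 = 32.5
W- = 7.5 + 3.5 + 1.5 = 12.5
(Check: W+ + W- = 45 should equal n(n+1)/2 = 45.)
Step 4: Test statistic W = min(W+, W-) = 12.5.
Step 5: Ties in |d|, so use the tie-corrected normal approximation.
        E[W] = n(n+1)/4 = 9*10/4 = 22.5.
        Tie groups: |d|=2 (t=2), |d|=3 (t=2), |d|=7 (t=2); sum(t^3 - t) = 18.
        Var[W] = n(n+1)(2n+1)/24 - sum(t^3-t)/48 = 1710/24 - 18/48 = 70.875.
        z = (W - E[W]) / sqrt(Var[W]) = (12.5 - 22.5) / 8.4187 = -1.1878.
        Two-sided p = 2*Phi(z) = 0.234901.
Step 6: alpha = 0.05. fail to reject H0.

W+ = 32.5, W- = 12.5, W = min = 12.5, p = 0.234901, fail to reject H0.


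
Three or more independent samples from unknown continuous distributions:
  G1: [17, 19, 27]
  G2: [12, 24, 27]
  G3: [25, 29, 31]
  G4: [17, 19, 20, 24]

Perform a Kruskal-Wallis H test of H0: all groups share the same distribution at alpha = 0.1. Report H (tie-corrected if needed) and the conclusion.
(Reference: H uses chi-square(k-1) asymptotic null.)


Step 1: Combine all N = 13 observations and assign midranks.
sorted (value, group, rank): (12,G2,1), (17,G1,2.5), (17,G4,2.5), (19,G1,4.5), (19,G4,4.5), (20,G4,6), (24,G2,7.5), (24,G4,7.5), (25,G3,9), (27,G1,10.5), (27,G2,10.5), (29,G3,12), (31,G3,13)
Step 2: Sum ranks within each group.
R_1 = 17.5 (n_1 = 3)
R_2 = 19 (n_2 = 3)
R_3 = 34 (n_3 = 3)
R_4 = 20.5 (n_4 = 4)
Step 3: H = 12/(N(N+1)) * sum(R_i^2/n_i) - 3(N+1)
     = 12/(13*14) * (17.5^2/3 + 19^2/3 + 34^2/3 + 20.5^2/4) - 3*14
     = 0.065934 * 712.812 - 42
     = 4.998626.
Step 4: Ties present; correction factor C = 1 - 24/(13^3 - 13) = 0.989011. Corrected H = 4.998626 / 0.989011 = 5.054167.
Step 5: Under H0, H ~ chi^2(3); p-value = 0.167873.
Step 6: alpha = 0.1. fail to reject H0.

H = 5.0542, df = 3, p = 0.167873, fail to reject H0.


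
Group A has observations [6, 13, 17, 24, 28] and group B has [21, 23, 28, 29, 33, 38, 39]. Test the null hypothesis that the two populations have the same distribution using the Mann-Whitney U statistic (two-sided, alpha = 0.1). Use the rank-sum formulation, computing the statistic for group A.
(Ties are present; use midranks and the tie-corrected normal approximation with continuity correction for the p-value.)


Step 1: Combine and sort all 12 observations; assign midranks.
sorted (value, group): (6,X), (13,X), (17,X), (21,Y), (23,Y), (24,X), (28,X), (28,Y), (29,Y), (33,Y), (38,Y), (39,Y)
ranks: 6->1, 13->2, 17->3, 21->4, 23->5, 24->6, 28->7.5, 28->7.5, 29->9, 33->10, 38->11, 39->12
Step 2: Rank sum for X: R1 = 1 + 2 + 3 + 6 + 7.5 = 19.5.
Step 3: U_X = R1 - n1(n1+1)/2 = 19.5 - 5*6/2 = 19.5 - 15 = 4.5.
       U_Y = n1*n2 - U_X = 35 - 4.5 = 30.5.
Step 4: Ties are present, so use the tie-corrected normal approximation (with continuity correction) for the p-value.
Step 5: p-value = 0.041997; compare to alpha = 0.1. reject H0.

U_X = 4.5, p = 0.041997, reject H0 at alpha = 0.1.


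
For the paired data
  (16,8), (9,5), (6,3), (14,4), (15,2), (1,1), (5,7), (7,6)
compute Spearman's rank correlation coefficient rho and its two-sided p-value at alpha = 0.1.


Step 1: Rank x and y separately (midranks; no ties here).
rank(x): 16->8, 9->5, 6->3, 14->6, 15->7, 1->1, 5->2, 7->4
rank(y): 8->8, 5->5, 3->3, 4->4, 2->2, 1->1, 7->7, 6->6
Step 2: d_i = R_x(i) - R_y(i); compute d_i^2.
  (8-8)^2=0, (5-5)^2=0, (3-3)^2=0, (6-4)^2=4, (7-2)^2=25, (1-1)^2=0, (2-7)^2=25, (4-6)^2=4
sum(d^2) = 58.
Step 3: rho = 1 - 6*58 / (8*(8^2 - 1)) = 1 - 348/504 = 0.309524.
Step 4: Under H0, t = rho * sqrt((n-2)/(1-rho^2)) = 0.7973 ~ t(6).
Step 5: Two-sided p-value from the t-distribution with 6 df = 0.455645.
Step 6: alpha = 0.1. fail to reject H0.

rho = 0.3095, p = 0.455645, fail to reject H0 at alpha = 0.1.


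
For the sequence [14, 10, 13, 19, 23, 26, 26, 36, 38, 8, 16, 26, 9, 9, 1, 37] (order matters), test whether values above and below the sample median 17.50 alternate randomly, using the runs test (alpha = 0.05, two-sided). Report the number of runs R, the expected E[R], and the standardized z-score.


Step 1: Compute median = 17.50; label A = above, B = below.
Labels in order: BBBAAAAAABBABBBA  (n_A = 8, n_B = 8)
Step 2: Count runs R = 6.
Step 3: Under H0 (random ordering), E[R] = 2*n_A*n_B/(n_A+n_B) + 1 = 2*8*8/16 + 1 = 9.0000.
        Var[R] = 2*n_A*n_B*(2*n_A*n_B - n_A - n_B) / ((n_A+n_B)^2 * (n_A+n_B-1)) = 14336/3840 = 3.7333.
        SD[R] = 1.9322.
Step 4: Continuity-corrected z = (R + 0.5 - E[R]) / SD[R] = (6 + 0.5 - 9.0000) / 1.9322 = -1.2939.
Step 5: Two-sided p-value via normal approximation = 2*(1 - Phi(|z|)) = 0.195709.
Step 6: alpha = 0.05. fail to reject H0.

R = 6, z = -1.2939, p = 0.195709, fail to reject H0.


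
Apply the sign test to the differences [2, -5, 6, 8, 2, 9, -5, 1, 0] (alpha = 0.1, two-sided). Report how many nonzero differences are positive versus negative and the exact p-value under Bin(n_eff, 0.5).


Step 1: Discard zero differences. Original n = 9; n_eff = number of nonzero differences = 8.
Nonzero differences (with sign): +2, -5, +6, +8, +2, +9, -5, +1
Step 2: Count signs: positive = 6, negative = 2.
Step 3: Under H0: P(positive) = 0.5, so the number of positives S ~ Bin(8, 0.5).
Step 4: Two-sided exact p-value = sum of Bin(8,0.5) probabilities at or below the observed probability = 0.289062.
Step 5: alpha = 0.1. fail to reject H0.

n_eff = 8, pos = 6, neg = 2, p = 0.289062, fail to reject H0.


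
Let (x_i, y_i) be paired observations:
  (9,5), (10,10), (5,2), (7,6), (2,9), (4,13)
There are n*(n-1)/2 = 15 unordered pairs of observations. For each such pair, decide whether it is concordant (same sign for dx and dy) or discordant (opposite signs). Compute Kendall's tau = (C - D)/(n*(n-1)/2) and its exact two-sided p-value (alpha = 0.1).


Step 1: Enumerate the 15 unordered pairs (i,j) with i<j and classify each by sign(x_j-x_i) * sign(y_j-y_i).
  (1,2):dx=+1,dy=+5->C; (1,3):dx=-4,dy=-3->C; (1,4):dx=-2,dy=+1->D; (1,5):dx=-7,dy=+4->D
  (1,6):dx=-5,dy=+8->D; (2,3):dx=-5,dy=-8->C; (2,4):dx=-3,dy=-4->C; (2,5):dx=-8,dy=-1->C
  (2,6):dx=-6,dy=+3->D; (3,4):dx=+2,dy=+4->C; (3,5):dx=-3,dy=+7->D; (3,6):dx=-1,dy=+11->D
  (4,5):dx=-5,dy=+3->D; (4,6):dx=-3,dy=+7->D; (5,6):dx=+2,dy=+4->C
Step 2: C = 7, D = 8, total pairs = 15.
Step 3: tau = (C - D)/(n(n-1)/2) = (7 - 8)/15 = -0.066667.
Step 4: Exact two-sided p-value (enumerate n! = 720 permutations of y under H0): p = 1.000000.
Step 5: alpha = 0.1. fail to reject H0.

tau_b = -0.0667 (C=7, D=8), p = 1.000000, fail to reject H0.


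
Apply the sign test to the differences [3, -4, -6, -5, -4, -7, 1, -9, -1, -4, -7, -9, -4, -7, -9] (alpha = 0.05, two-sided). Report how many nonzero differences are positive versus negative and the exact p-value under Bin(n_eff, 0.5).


Step 1: Discard zero differences. Original n = 15; n_eff = number of nonzero differences = 15.
Nonzero differences (with sign): +3, -4, -6, -5, -4, -7, +1, -9, -1, -4, -7, -9, -4, -7, -9
Step 2: Count signs: positive = 2, negative = 13.
Step 3: Under H0: P(positive) = 0.5, so the number of positives S ~ Bin(15, 0.5).
Step 4: Two-sided exact p-value = sum of Bin(15,0.5) probabilities at or below the observed probability = 0.007385.
Step 5: alpha = 0.05. reject H0.

n_eff = 15, pos = 2, neg = 13, p = 0.007385, reject H0.


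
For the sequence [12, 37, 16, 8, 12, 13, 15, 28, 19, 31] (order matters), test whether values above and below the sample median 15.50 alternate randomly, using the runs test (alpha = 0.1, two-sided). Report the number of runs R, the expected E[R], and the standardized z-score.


Step 1: Compute median = 15.50; label A = above, B = below.
Labels in order: BAABBBBAAA  (n_A = 5, n_B = 5)
Step 2: Count runs R = 4.
Step 3: Under H0 (random ordering), E[R] = 2*n_A*n_B/(n_A+n_B) + 1 = 2*5*5/10 + 1 = 6.0000.
        Var[R] = 2*n_A*n_B*(2*n_A*n_B - n_A - n_B) / ((n_A+n_B)^2 * (n_A+n_B-1)) = 2000/900 = 2.2222.
        SD[R] = 1.4907.
Step 4: Continuity-corrected z = (R + 0.5 - E[R]) / SD[R] = (4 + 0.5 - 6.0000) / 1.4907 = -1.0062.
Step 5: Two-sided p-value via normal approximation = 2*(1 - Phi(|z|)) = 0.314305.
Step 6: alpha = 0.1. fail to reject H0.

R = 4, z = -1.0062, p = 0.314305, fail to reject H0.


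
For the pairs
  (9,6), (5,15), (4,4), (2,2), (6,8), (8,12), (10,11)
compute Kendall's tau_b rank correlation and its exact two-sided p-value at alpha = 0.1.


Step 1: Enumerate the 21 unordered pairs (i,j) with i<j and classify each by sign(x_j-x_i) * sign(y_j-y_i).
  (1,2):dx=-4,dy=+9->D; (1,3):dx=-5,dy=-2->C; (1,4):dx=-7,dy=-4->C; (1,5):dx=-3,dy=+2->D
  (1,6):dx=-1,dy=+6->D; (1,7):dx=+1,dy=+5->C; (2,3):dx=-1,dy=-11->C; (2,4):dx=-3,dy=-13->C
  (2,5):dx=+1,dy=-7->D; (2,6):dx=+3,dy=-3->D; (2,7):dx=+5,dy=-4->D; (3,4):dx=-2,dy=-2->C
  (3,5):dx=+2,dy=+4->C; (3,6):dx=+4,dy=+8->C; (3,7):dx=+6,dy=+7->C; (4,5):dx=+4,dy=+6->C
  (4,6):dx=+6,dy=+10->C; (4,7):dx=+8,dy=+9->C; (5,6):dx=+2,dy=+4->C; (5,7):dx=+4,dy=+3->C
  (6,7):dx=+2,dy=-1->D
Step 2: C = 14, D = 7, total pairs = 21.
Step 3: tau = (C - D)/(n(n-1)/2) = (14 - 7)/21 = 0.333333.
Step 4: Exact two-sided p-value (enumerate n! = 5040 permutations of y under H0): p = 0.381349.
Step 5: alpha = 0.1. fail to reject H0.

tau_b = 0.3333 (C=14, D=7), p = 0.381349, fail to reject H0.


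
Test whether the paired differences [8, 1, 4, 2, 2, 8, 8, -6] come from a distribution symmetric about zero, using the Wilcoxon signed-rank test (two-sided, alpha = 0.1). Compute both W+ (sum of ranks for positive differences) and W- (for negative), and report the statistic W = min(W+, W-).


Step 1: Drop any zero differences (none here) and take |d_i|.
|d| = [8, 1, 4, 2, 2, 8, 8, 6]
Step 2: Midrank |d_i| (ties get averaged ranks).
ranks: |8|->7, |1|->1, |4|->4, |2|->2.5, |2|->2.5, |8|->7, |8|->7, |6|->5
Step 3: Attach original signs; sum ranks with positive sign and with negative sign.
W+ = 7 + 1 + 4 + 2.5 + 2.5 + 7 + 7 = 31
W- = 5 = 5
(Check: W+ + W- = 36 should equal n(n+1)/2 = 36.)
Step 4: Test statistic W = min(W+, W-) = 5.
Step 5: Ties in |d|, so use the tie-corrected normal approximation.
        E[W] = n(n+1)/4 = 8*9/4 = 18.
        Tie groups: |d|=2 (t=2), |d|=8 (t=3); sum(t^3 - t) = 30.
        Var[W] = n(n+1)(2n+1)/24 - sum(t^3-t)/48 = 1224/24 - 30/48 = 50.375.
        z = (W - E[W]) / sqrt(Var[W]) = (5 - 18) / 7.0975 = -1.8316.
        Two-sided p = 2*Phi(z) = 0.067008.
Step 6: alpha = 0.1. reject H0.

W+ = 31, W- = 5, W = min = 5, p = 0.067008, reject H0.


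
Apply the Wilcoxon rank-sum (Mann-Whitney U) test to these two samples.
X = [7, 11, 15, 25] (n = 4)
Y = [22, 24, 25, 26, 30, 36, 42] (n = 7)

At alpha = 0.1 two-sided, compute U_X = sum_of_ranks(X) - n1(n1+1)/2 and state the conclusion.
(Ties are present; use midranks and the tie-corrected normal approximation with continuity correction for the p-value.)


Step 1: Combine and sort all 11 observations; assign midranks.
sorted (value, group): (7,X), (11,X), (15,X), (22,Y), (24,Y), (25,X), (25,Y), (26,Y), (30,Y), (36,Y), (42,Y)
ranks: 7->1, 11->2, 15->3, 22->4, 24->5, 25->6.5, 25->6.5, 26->8, 30->9, 36->10, 42->11
Step 2: Rank sum for X: R1 = 1 + 2 + 3 + 6.5 = 12.5.
Step 3: U_X = R1 - n1(n1+1)/2 = 12.5 - 4*5/2 = 12.5 - 10 = 2.5.
       U_Y = n1*n2 - U_X = 28 - 2.5 = 25.5.
Step 4: Ties are present, so use the tie-corrected normal approximation (with continuity correction) for the p-value.
Step 5: p-value = 0.037202; compare to alpha = 0.1. reject H0.

U_X = 2.5, p = 0.037202, reject H0 at alpha = 0.1.


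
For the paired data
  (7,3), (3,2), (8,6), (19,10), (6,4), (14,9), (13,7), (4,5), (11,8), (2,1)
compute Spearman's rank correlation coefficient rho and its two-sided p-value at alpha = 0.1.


Step 1: Rank x and y separately (midranks; no ties here).
rank(x): 7->5, 3->2, 8->6, 19->10, 6->4, 14->9, 13->8, 4->3, 11->7, 2->1
rank(y): 3->3, 2->2, 6->6, 10->10, 4->4, 9->9, 7->7, 5->5, 8->8, 1->1
Step 2: d_i = R_x(i) - R_y(i); compute d_i^2.
  (5-3)^2=4, (2-2)^2=0, (6-6)^2=0, (10-10)^2=0, (4-4)^2=0, (9-9)^2=0, (8-7)^2=1, (3-5)^2=4, (7-8)^2=1, (1-1)^2=0
sum(d^2) = 10.
Step 3: rho = 1 - 6*10 / (10*(10^2 - 1)) = 1 - 60/990 = 0.939394.
Step 4: Under H0, t = rho * sqrt((n-2)/(1-rho^2)) = 7.7500 ~ t(8).
Step 5: Two-sided p-value from the t-distribution with 8 df = 0.000055.
Step 6: alpha = 0.1. reject H0.

rho = 0.9394, p = 0.000055, reject H0 at alpha = 0.1.


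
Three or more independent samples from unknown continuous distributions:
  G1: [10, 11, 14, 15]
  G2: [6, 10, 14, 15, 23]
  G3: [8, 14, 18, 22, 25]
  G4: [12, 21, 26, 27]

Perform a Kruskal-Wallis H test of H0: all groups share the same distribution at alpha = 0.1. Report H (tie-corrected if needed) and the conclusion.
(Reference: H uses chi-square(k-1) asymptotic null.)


Step 1: Combine all N = 18 observations and assign midranks.
sorted (value, group, rank): (6,G2,1), (8,G3,2), (10,G1,3.5), (10,G2,3.5), (11,G1,5), (12,G4,6), (14,G1,8), (14,G2,8), (14,G3,8), (15,G1,10.5), (15,G2,10.5), (18,G3,12), (21,G4,13), (22,G3,14), (23,G2,15), (25,G3,16), (26,G4,17), (27,G4,18)
Step 2: Sum ranks within each group.
R_1 = 27 (n_1 = 4)
R_2 = 38 (n_2 = 5)
R_3 = 52 (n_3 = 5)
R_4 = 54 (n_4 = 4)
Step 3: H = 12/(N(N+1)) * sum(R_i^2/n_i) - 3(N+1)
     = 12/(18*19) * (27^2/4 + 38^2/5 + 52^2/5 + 54^2/4) - 3*19
     = 0.035088 * 1740.85 - 57
     = 4.082456.
Step 4: Ties present; correction factor C = 1 - 36/(18^3 - 18) = 0.993808. Corrected H = 4.082456 / 0.993808 = 4.107892.
Step 5: Under H0, H ~ chi^2(3); p-value = 0.250047.
Step 6: alpha = 0.1. fail to reject H0.

H = 4.1079, df = 3, p = 0.250047, fail to reject H0.


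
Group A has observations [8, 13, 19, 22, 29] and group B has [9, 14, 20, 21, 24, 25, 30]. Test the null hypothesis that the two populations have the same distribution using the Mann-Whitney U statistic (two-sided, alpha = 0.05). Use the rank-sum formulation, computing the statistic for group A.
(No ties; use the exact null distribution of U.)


Step 1: Combine and sort all 12 observations; assign midranks.
sorted (value, group): (8,X), (9,Y), (13,X), (14,Y), (19,X), (20,Y), (21,Y), (22,X), (24,Y), (25,Y), (29,X), (30,Y)
ranks: 8->1, 9->2, 13->3, 14->4, 19->5, 20->6, 21->7, 22->8, 24->9, 25->10, 29->11, 30->12
Step 2: Rank sum for X: R1 = 1 + 3 + 5 + 8 + 11 = 28.
Step 3: U_X = R1 - n1(n1+1)/2 = 28 - 5*6/2 = 28 - 15 = 13.
       U_Y = n1*n2 - U_X = 35 - 13 = 22.
Step 4: No ties, so the exact null distribution of U (based on enumerating the C(12,5) = 792 equally likely rank assignments) gives the two-sided p-value.
Step 5: p-value = 0.530303; compare to alpha = 0.05. fail to reject H0.

U_X = 13, p = 0.530303, fail to reject H0 at alpha = 0.05.


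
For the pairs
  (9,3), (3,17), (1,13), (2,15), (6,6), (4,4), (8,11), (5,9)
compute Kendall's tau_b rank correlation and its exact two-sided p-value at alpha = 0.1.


Step 1: Enumerate the 28 unordered pairs (i,j) with i<j and classify each by sign(x_j-x_i) * sign(y_j-y_i).
  (1,2):dx=-6,dy=+14->D; (1,3):dx=-8,dy=+10->D; (1,4):dx=-7,dy=+12->D; (1,5):dx=-3,dy=+3->D
  (1,6):dx=-5,dy=+1->D; (1,7):dx=-1,dy=+8->D; (1,8):dx=-4,dy=+6->D; (2,3):dx=-2,dy=-4->C
  (2,4):dx=-1,dy=-2->C; (2,5):dx=+3,dy=-11->D; (2,6):dx=+1,dy=-13->D; (2,7):dx=+5,dy=-6->D
  (2,8):dx=+2,dy=-8->D; (3,4):dx=+1,dy=+2->C; (3,5):dx=+5,dy=-7->D; (3,6):dx=+3,dy=-9->D
  (3,7):dx=+7,dy=-2->D; (3,8):dx=+4,dy=-4->D; (4,5):dx=+4,dy=-9->D; (4,6):dx=+2,dy=-11->D
  (4,7):dx=+6,dy=-4->D; (4,8):dx=+3,dy=-6->D; (5,6):dx=-2,dy=-2->C; (5,7):dx=+2,dy=+5->C
  (5,8):dx=-1,dy=+3->D; (6,7):dx=+4,dy=+7->C; (6,8):dx=+1,dy=+5->C; (7,8):dx=-3,dy=-2->C
Step 2: C = 8, D = 20, total pairs = 28.
Step 3: tau = (C - D)/(n(n-1)/2) = (8 - 20)/28 = -0.428571.
Step 4: Exact two-sided p-value (enumerate n! = 40320 permutations of y under H0): p = 0.178869.
Step 5: alpha = 0.1. fail to reject H0.

tau_b = -0.4286 (C=8, D=20), p = 0.178869, fail to reject H0.
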